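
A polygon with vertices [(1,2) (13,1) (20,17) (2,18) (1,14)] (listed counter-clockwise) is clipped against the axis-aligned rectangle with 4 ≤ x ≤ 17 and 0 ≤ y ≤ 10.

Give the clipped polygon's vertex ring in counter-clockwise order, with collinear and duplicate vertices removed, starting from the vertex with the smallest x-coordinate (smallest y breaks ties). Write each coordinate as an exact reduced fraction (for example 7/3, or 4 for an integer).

1. After x ≥ 4: [(4,7/4) (13,1) (20,17) (4,161/9)]
2. After x ≤ 17: [(4,7/4) (13,1) (17,71/7) (17,103/6) (4,161/9)]
3. After y ≥ 0: [(4,7/4) (13,1) (17,71/7) (17,103/6) (4,161/9)]
4. After y ≤ 10: [(4,10) (4,7/4) (13,1) (271/16,10)]
5. Canonical ring: [(4,7/4) (13,1) (271/16,10) (4,10)]

Clipped polygon: [(4,7/4) (13,1) (271/16,10) (4,10)]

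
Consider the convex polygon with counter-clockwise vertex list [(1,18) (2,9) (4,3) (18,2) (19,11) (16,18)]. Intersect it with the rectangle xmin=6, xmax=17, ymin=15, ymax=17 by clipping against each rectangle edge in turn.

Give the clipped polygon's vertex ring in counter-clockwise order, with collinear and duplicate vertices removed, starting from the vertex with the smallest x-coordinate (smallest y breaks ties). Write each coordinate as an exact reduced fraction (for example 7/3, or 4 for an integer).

Clipped polygon: [(6,15) (17,15) (17,47/3) (115/7,17) (6,17)]

1. After x ≥ 6: [(6,18) (6,20/7) (18,2) (19,11) (16,18)]
2. After x ≤ 17: [(6,18) (6,20/7) (17,29/14) (17,47/3) (16,18)]
3. After y ≥ 15: [(6,18) (6,15) (17,15) (17,47/3) (16,18)]
4. After y ≤ 17: [(6,17) (6,15) (17,15) (17,47/3) (115/7,17)]
5. Canonical ring: [(6,15) (17,15) (17,47/3) (115/7,17) (6,17)]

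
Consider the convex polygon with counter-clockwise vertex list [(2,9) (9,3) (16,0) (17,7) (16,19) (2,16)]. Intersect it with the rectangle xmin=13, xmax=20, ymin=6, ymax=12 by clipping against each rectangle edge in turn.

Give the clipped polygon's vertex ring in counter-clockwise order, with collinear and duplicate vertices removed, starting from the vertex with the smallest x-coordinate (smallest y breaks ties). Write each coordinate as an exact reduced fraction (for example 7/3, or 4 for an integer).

1. After x ≥ 13: [(13,9/7) (16,0) (17,7) (16,19) (13,257/14)]
2. After x ≤ 20: [(13,9/7) (16,0) (17,7) (16,19) (13,257/14)]
3. After y ≥ 6: [(13,6) (118/7,6) (17,7) (16,19) (13,257/14)]
4. After y ≤ 12: [(13,12) (13,6) (118/7,6) (17,7) (199/12,12)]
5. Canonical ring: [(13,6) (118/7,6) (17,7) (199/12,12) (13,12)]

Clipped polygon: [(13,6) (118/7,6) (17,7) (199/12,12) (13,12)]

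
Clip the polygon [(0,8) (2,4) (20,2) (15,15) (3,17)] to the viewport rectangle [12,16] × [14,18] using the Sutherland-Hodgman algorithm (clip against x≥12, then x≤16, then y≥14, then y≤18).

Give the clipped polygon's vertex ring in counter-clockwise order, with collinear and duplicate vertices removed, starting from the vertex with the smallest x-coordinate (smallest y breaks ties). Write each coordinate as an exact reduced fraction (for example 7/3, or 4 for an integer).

1. After x ≥ 12: [(12,26/9) (20,2) (15,15) (12,31/2)]
2. After x ≤ 16: [(12,26/9) (16,22/9) (16,62/5) (15,15) (12,31/2)]
3. After y ≥ 14: [(12,14) (200/13,14) (15,15) (12,31/2)]
4. After y ≤ 18: [(12,14) (200/13,14) (15,15) (12,31/2)]
5. Canonical ring: [(12,14) (200/13,14) (15,15) (12,31/2)]

Clipped polygon: [(12,14) (200/13,14) (15,15) (12,31/2)]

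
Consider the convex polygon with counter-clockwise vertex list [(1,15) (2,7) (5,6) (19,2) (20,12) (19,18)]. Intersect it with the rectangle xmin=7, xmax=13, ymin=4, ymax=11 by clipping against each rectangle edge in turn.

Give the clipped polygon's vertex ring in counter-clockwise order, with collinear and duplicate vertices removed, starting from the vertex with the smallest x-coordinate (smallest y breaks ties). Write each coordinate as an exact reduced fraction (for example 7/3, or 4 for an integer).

1. After x ≥ 7: [(7,16) (7,38/7) (19,2) (20,12) (19,18)]
2. After x ≤ 13: [(13,17) (7,16) (7,38/7) (13,26/7)]
3. After y ≥ 4: [(13,4) (13,17) (7,16) (7,38/7) (12,4)]
4. After y ≤ 11: [(13,4) (13,11) (7,11) (7,38/7) (12,4)]
5. Canonical ring: [(7,38/7) (12,4) (13,4) (13,11) (7,11)]

Clipped polygon: [(7,38/7) (12,4) (13,4) (13,11) (7,11)]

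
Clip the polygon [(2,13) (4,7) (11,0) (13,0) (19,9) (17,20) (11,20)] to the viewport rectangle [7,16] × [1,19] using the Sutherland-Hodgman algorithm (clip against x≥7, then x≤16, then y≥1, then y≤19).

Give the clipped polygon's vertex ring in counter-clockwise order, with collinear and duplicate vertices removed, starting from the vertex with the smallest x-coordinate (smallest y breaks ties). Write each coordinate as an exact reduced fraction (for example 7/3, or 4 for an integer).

1. After x ≥ 7: [(7,152/9) (7,4) (11,0) (13,0) (19,9) (17,20) (11,20)]
2. After x ≤ 16: [(7,152/9) (7,4) (11,0) (13,0) (16,9/2) (16,20) (11,20)]
3. After y ≥ 1: [(7,152/9) (7,4) (10,1) (41/3,1) (16,9/2) (16,20) (11,20)]
4. After y ≤ 19: [(68/7,19) (7,152/9) (7,4) (10,1) (41/3,1) (16,9/2) (16,19)]
5. Canonical ring: [(7,4) (10,1) (41/3,1) (16,9/2) (16,19) (68/7,19) (7,152/9)]

Clipped polygon: [(7,4) (10,1) (41/3,1) (16,9/2) (16,19) (68/7,19) (7,152/9)]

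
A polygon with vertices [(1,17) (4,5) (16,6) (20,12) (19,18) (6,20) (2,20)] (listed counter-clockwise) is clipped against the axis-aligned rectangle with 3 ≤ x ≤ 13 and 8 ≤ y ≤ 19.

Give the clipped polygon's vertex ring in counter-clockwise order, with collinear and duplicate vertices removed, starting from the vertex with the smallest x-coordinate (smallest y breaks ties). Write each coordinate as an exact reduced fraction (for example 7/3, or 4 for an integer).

Clipped polygon: [(3,9) (13/4,8) (13,8) (13,246/13) (25/2,19) (3,19)]

1. After x ≥ 3: [(3,9) (4,5) (16,6) (20,12) (19,18) (6,20) (3,20)]
2. After x ≤ 13: [(3,9) (4,5) (13,23/4) (13,246/13) (6,20) (3,20)]
3. After y ≥ 8: [(3,9) (13/4,8) (13,8) (13,246/13) (6,20) (3,20)]
4. After y ≤ 19: [(3,19) (3,9) (13/4,8) (13,8) (13,246/13) (25/2,19)]
5. Canonical ring: [(3,9) (13/4,8) (13,8) (13,246/13) (25/2,19) (3,19)]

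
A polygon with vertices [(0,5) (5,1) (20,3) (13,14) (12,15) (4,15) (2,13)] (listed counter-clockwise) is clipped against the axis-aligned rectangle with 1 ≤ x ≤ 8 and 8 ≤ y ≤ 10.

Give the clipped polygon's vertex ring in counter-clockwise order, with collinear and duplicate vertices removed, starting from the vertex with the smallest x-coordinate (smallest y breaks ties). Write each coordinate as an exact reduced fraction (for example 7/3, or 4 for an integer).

1. After x ≥ 1: [(1,9) (1,21/5) (5,1) (20,3) (13,14) (12,15) (4,15) (2,13)]
2. After x ≤ 8: [(1,9) (1,21/5) (5,1) (8,7/5) (8,15) (4,15) (2,13)]
3. After y ≥ 8: [(1,9) (1,8) (8,8) (8,15) (4,15) (2,13)]
4. After y ≤ 10: [(5/4,10) (1,9) (1,8) (8,8) (8,10)]
5. Canonical ring: [(1,8) (8,8) (8,10) (5/4,10) (1,9)]

Clipped polygon: [(1,8) (8,8) (8,10) (5/4,10) (1,9)]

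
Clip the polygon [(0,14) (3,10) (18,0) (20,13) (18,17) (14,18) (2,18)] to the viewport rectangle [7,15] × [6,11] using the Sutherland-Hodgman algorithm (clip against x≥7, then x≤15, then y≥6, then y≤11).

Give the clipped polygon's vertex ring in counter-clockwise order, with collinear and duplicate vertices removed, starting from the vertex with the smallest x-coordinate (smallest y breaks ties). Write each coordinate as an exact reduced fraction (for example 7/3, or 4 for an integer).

Clipped polygon: [(7,22/3) (9,6) (15,6) (15,11) (7,11)]

1. After x ≥ 7: [(7,22/3) (18,0) (20,13) (18,17) (14,18) (7,18)]
2. After x ≤ 15: [(7,22/3) (15,2) (15,71/4) (14,18) (7,18)]
3. After y ≥ 6: [(7,22/3) (9,6) (15,6) (15,71/4) (14,18) (7,18)]
4. After y ≤ 11: [(7,11) (7,22/3) (9,6) (15,6) (15,11)]
5. Canonical ring: [(7,22/3) (9,6) (15,6) (15,11) (7,11)]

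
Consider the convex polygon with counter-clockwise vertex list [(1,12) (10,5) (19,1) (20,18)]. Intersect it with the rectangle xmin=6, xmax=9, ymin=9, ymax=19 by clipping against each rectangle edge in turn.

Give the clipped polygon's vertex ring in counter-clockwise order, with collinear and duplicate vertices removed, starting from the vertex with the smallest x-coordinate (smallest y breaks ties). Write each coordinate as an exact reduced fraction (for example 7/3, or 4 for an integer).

Clipped polygon: [(6,9) (9,9) (9,276/19) (6,258/19)]

1. After x ≥ 6: [(6,258/19) (6,73/9) (10,5) (19,1) (20,18)]
2. After x ≤ 9: [(9,276/19) (6,258/19) (6,73/9) (9,52/9)]
3. After y ≥ 9: [(9,9) (9,276/19) (6,258/19) (6,9)]
4. After y ≤ 19: [(9,9) (9,276/19) (6,258/19) (6,9)]
5. Canonical ring: [(6,9) (9,9) (9,276/19) (6,258/19)]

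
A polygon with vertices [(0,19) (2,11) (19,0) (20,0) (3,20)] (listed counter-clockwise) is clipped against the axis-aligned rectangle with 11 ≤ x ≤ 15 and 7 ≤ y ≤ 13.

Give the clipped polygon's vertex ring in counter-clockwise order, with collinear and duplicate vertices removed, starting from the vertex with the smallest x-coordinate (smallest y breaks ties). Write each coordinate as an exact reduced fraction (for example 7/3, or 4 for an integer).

1. After x ≥ 11: [(11,88/17) (19,0) (20,0) (11,180/17)]
2. After x ≤ 15: [(11,88/17) (15,44/17) (15,100/17) (11,180/17)]
3. After y ≥ 7: [(11,7) (281/20,7) (11,180/17)]
4. After y ≤ 13: [(11,7) (281/20,7) (11,180/17)]
5. Canonical ring: [(11,7) (281/20,7) (11,180/17)]

Clipped polygon: [(11,7) (281/20,7) (11,180/17)]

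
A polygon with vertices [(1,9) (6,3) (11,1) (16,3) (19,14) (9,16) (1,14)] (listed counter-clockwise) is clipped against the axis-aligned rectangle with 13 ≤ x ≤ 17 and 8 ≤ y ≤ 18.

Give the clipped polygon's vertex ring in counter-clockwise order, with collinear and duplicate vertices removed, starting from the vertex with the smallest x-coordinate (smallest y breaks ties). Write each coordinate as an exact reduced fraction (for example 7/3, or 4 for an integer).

1. After x ≥ 13: [(13,9/5) (16,3) (19,14) (13,76/5)]
2. After x ≤ 17: [(13,9/5) (16,3) (17,20/3) (17,72/5) (13,76/5)]
3. After y ≥ 8: [(13,8) (17,8) (17,72/5) (13,76/5)]
4. After y ≤ 18: [(13,8) (17,8) (17,72/5) (13,76/5)]
5. Canonical ring: [(13,8) (17,8) (17,72/5) (13,76/5)]

Clipped polygon: [(13,8) (17,8) (17,72/5) (13,76/5)]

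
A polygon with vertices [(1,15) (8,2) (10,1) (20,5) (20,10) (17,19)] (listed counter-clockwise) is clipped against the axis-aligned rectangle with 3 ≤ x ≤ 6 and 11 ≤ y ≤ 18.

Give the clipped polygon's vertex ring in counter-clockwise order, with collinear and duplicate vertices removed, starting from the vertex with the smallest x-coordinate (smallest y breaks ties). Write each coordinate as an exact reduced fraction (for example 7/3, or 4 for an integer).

Clipped polygon: [(3,79/7) (41/13,11) (6,11) (6,65/4) (3,31/2)]

1. After x ≥ 3: [(3,31/2) (3,79/7) (8,2) (10,1) (20,5) (20,10) (17,19)]
2. After x ≤ 6: [(6,65/4) (3,31/2) (3,79/7) (6,40/7)]
3. After y ≥ 11: [(6,11) (6,65/4) (3,31/2) (3,79/7) (41/13,11)]
4. After y ≤ 18: [(6,11) (6,65/4) (3,31/2) (3,79/7) (41/13,11)]
5. Canonical ring: [(3,79/7) (41/13,11) (6,11) (6,65/4) (3,31/2)]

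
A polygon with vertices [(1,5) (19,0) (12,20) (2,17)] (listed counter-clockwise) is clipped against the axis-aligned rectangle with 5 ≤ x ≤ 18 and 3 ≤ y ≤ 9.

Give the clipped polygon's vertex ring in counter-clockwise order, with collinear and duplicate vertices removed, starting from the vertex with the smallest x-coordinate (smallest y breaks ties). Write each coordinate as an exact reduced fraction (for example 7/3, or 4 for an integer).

Clipped polygon: [(5,35/9) (41/5,3) (359/20,3) (317/20,9) (5,9)]

1. After x ≥ 5: [(5,35/9) (19,0) (12,20) (5,179/10)]
2. After x ≤ 18: [(5,35/9) (18,5/18) (18,20/7) (12,20) (5,179/10)]
3. After y ≥ 3: [(5,35/9) (41/5,3) (359/20,3) (12,20) (5,179/10)]
4. After y ≤ 9: [(5,9) (5,35/9) (41/5,3) (359/20,3) (317/20,9)]
5. Canonical ring: [(5,35/9) (41/5,3) (359/20,3) (317/20,9) (5,9)]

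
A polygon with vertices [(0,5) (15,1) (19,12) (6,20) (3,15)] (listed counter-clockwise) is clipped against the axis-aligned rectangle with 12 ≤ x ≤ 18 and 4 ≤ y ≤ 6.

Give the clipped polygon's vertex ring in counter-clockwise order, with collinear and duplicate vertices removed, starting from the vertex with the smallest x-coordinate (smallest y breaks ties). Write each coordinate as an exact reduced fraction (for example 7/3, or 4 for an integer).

Clipped polygon: [(12,4) (177/11,4) (185/11,6) (12,6)]

1. After x ≥ 12: [(12,9/5) (15,1) (19,12) (12,212/13)]
2. After x ≤ 18: [(12,9/5) (15,1) (18,37/4) (18,164/13) (12,212/13)]
3. After y ≥ 4: [(12,4) (177/11,4) (18,37/4) (18,164/13) (12,212/13)]
4. After y ≤ 6: [(12,6) (12,4) (177/11,4) (185/11,6)]
5. Canonical ring: [(12,4) (177/11,4) (185/11,6) (12,6)]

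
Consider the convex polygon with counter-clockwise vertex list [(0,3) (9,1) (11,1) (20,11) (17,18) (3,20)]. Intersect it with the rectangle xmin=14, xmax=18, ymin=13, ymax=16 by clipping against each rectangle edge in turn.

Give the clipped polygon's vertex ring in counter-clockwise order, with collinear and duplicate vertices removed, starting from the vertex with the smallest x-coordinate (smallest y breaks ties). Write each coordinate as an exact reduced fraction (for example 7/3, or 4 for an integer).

Clipped polygon: [(14,13) (18,13) (18,47/3) (125/7,16) (14,16)]

1. After x ≥ 14: [(14,13/3) (20,11) (17,18) (14,129/7)]
2. After x ≤ 18: [(14,13/3) (18,79/9) (18,47/3) (17,18) (14,129/7)]
3. After y ≥ 13: [(14,13) (18,13) (18,47/3) (17,18) (14,129/7)]
4. After y ≤ 16: [(14,16) (14,13) (18,13) (18,47/3) (125/7,16)]
5. Canonical ring: [(14,13) (18,13) (18,47/3) (125/7,16) (14,16)]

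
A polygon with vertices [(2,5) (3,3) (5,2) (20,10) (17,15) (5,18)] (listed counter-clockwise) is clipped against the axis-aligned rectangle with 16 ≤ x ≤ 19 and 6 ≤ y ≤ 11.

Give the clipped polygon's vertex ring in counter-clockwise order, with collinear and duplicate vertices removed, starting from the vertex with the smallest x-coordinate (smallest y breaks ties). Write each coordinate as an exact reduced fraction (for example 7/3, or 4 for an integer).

1. After x ≥ 16: [(16,118/15) (20,10) (17,15) (16,61/4)]
2. After x ≤ 19: [(16,118/15) (19,142/15) (19,35/3) (17,15) (16,61/4)]
3. After y ≥ 6: [(16,118/15) (19,142/15) (19,35/3) (17,15) (16,61/4)]
4. After y ≤ 11: [(16,11) (16,118/15) (19,142/15) (19,11)]
5. Canonical ring: [(16,118/15) (19,142/15) (19,11) (16,11)]

Clipped polygon: [(16,118/15) (19,142/15) (19,11) (16,11)]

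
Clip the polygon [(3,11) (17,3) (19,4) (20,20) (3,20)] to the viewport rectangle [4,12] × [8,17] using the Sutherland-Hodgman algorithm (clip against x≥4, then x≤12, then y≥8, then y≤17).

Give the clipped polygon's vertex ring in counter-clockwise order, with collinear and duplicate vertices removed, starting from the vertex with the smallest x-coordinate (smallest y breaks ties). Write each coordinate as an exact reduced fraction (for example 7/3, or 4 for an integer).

Clipped polygon: [(4,73/7) (33/4,8) (12,8) (12,17) (4,17)]

1. After x ≥ 4: [(4,73/7) (17,3) (19,4) (20,20) (4,20)]
2. After x ≤ 12: [(4,73/7) (12,41/7) (12,20) (4,20)]
3. After y ≥ 8: [(4,73/7) (33/4,8) (12,8) (12,20) (4,20)]
4. After y ≤ 17: [(4,17) (4,73/7) (33/4,8) (12,8) (12,17)]
5. Canonical ring: [(4,73/7) (33/4,8) (12,8) (12,17) (4,17)]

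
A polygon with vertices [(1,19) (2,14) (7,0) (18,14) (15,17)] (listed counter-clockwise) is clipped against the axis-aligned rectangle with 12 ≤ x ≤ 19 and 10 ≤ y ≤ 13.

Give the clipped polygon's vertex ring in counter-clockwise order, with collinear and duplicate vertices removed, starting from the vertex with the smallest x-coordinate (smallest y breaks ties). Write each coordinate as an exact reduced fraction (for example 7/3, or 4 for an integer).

1. After x ≥ 12: [(12,122/7) (12,70/11) (18,14) (15,17)]
2. After x ≤ 19: [(12,122/7) (12,70/11) (18,14) (15,17)]
3. After y ≥ 10: [(12,122/7) (12,10) (104/7,10) (18,14) (15,17)]
4. After y ≤ 13: [(12,13) (12,10) (104/7,10) (241/14,13)]
5. Canonical ring: [(12,10) (104/7,10) (241/14,13) (12,13)]

Clipped polygon: [(12,10) (104/7,10) (241/14,13) (12,13)]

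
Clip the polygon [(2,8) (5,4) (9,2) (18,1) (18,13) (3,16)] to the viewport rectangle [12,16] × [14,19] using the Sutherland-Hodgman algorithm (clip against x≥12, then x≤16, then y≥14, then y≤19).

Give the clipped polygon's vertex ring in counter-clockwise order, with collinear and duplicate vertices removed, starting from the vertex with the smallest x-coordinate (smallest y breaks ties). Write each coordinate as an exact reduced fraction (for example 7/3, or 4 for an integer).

Clipped polygon: [(12,14) (13,14) (12,71/5)]

1. After x ≥ 12: [(12,5/3) (18,1) (18,13) (12,71/5)]
2. After x ≤ 16: [(12,5/3) (16,11/9) (16,67/5) (12,71/5)]
3. After y ≥ 14: [(12,14) (13,14) (12,71/5)]
4. After y ≤ 19: [(12,14) (13,14) (12,71/5)]
5. Canonical ring: [(12,14) (13,14) (12,71/5)]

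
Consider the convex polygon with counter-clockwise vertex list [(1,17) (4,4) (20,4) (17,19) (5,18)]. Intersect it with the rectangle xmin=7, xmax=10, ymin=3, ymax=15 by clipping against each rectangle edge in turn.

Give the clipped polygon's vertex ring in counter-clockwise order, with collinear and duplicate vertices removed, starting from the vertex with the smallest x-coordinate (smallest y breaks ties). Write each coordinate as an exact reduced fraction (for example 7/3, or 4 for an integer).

1. After x ≥ 7: [(7,4) (20,4) (17,19) (7,109/6)]
2. After x ≤ 10: [(7,4) (10,4) (10,221/12) (7,109/6)]
3. After y ≥ 3: [(7,4) (10,4) (10,221/12) (7,109/6)]
4. After y ≤ 15: [(7,15) (7,4) (10,4) (10,15)]
5. Canonical ring: [(7,4) (10,4) (10,15) (7,15)]

Clipped polygon: [(7,4) (10,4) (10,15) (7,15)]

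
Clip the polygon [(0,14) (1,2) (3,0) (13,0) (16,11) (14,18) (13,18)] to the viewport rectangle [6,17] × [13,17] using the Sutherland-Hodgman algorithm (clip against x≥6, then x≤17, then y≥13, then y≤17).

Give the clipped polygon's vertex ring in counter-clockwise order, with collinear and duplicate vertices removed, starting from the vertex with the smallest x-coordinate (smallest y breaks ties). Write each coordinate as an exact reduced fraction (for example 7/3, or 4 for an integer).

1. After x ≥ 6: [(6,206/13) (6,0) (13,0) (16,11) (14,18) (13,18)]
2. After x ≤ 17: [(6,206/13) (6,0) (13,0) (16,11) (14,18) (13,18)]
3. After y ≥ 13: [(6,206/13) (6,13) (108/7,13) (14,18) (13,18)]
4. After y ≤ 17: [(39/4,17) (6,206/13) (6,13) (108/7,13) (100/7,17)]
5. Canonical ring: [(6,13) (108/7,13) (100/7,17) (39/4,17) (6,206/13)]

Clipped polygon: [(6,13) (108/7,13) (100/7,17) (39/4,17) (6,206/13)]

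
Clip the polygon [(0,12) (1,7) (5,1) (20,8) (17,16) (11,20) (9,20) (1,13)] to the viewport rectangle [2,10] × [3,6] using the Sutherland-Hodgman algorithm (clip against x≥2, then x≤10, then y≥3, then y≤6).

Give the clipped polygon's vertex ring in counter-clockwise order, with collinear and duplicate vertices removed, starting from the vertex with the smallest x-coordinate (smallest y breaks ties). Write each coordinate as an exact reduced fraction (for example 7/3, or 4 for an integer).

1. After x ≥ 2: [(2,11/2) (5,1) (20,8) (17,16) (11,20) (9,20) (2,111/8)]
2. After x ≤ 10: [(2,11/2) (5,1) (10,10/3) (10,20) (9,20) (2,111/8)]
3. After y ≥ 3: [(2,11/2) (11/3,3) (65/7,3) (10,10/3) (10,20) (9,20) (2,111/8)]
4. After y ≤ 6: [(2,6) (2,11/2) (11/3,3) (65/7,3) (10,10/3) (10,6)]
5. Canonical ring: [(2,11/2) (11/3,3) (65/7,3) (10,10/3) (10,6) (2,6)]

Clipped polygon: [(2,11/2) (11/3,3) (65/7,3) (10,10/3) (10,6) (2,6)]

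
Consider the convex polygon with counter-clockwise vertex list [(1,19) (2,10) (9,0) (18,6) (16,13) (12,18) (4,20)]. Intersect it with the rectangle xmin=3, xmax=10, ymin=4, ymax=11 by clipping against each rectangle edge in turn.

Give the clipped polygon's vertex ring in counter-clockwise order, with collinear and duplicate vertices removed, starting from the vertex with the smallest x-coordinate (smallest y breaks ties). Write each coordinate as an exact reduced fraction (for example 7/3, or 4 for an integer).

1. After x ≥ 3: [(3,59/3) (3,60/7) (9,0) (18,6) (16,13) (12,18) (4,20)]
2. After x ≤ 10: [(3,59/3) (3,60/7) (9,0) (10,2/3) (10,37/2) (4,20)]
3. After y ≥ 4: [(3,59/3) (3,60/7) (31/5,4) (10,4) (10,37/2) (4,20)]
4. After y ≤ 11: [(3,11) (3,60/7) (31/5,4) (10,4) (10,11)]
5. Canonical ring: [(3,60/7) (31/5,4) (10,4) (10,11) (3,11)]

Clipped polygon: [(3,60/7) (31/5,4) (10,4) (10,11) (3,11)]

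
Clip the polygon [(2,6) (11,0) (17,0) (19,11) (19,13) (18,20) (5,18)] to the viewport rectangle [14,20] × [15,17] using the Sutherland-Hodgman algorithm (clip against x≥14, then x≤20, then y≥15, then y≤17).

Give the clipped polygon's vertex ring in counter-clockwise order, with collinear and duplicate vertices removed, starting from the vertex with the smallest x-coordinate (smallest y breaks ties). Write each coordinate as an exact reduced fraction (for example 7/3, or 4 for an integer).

1. After x ≥ 14: [(14,0) (17,0) (19,11) (19,13) (18,20) (14,252/13)]
2. After x ≤ 20: [(14,0) (17,0) (19,11) (19,13) (18,20) (14,252/13)]
3. After y ≥ 15: [(14,15) (131/7,15) (18,20) (14,252/13)]
4. After y ≤ 17: [(14,17) (14,15) (131/7,15) (129/7,17)]
5. Canonical ring: [(14,15) (131/7,15) (129/7,17) (14,17)]

Clipped polygon: [(14,15) (131/7,15) (129/7,17) (14,17)]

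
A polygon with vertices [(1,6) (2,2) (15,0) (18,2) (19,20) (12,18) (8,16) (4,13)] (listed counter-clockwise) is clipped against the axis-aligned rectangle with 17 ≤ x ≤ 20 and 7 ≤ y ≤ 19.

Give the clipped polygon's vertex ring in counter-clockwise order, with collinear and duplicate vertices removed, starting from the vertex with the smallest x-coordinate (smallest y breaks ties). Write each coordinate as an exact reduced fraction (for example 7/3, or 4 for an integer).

Clipped polygon: [(17,7) (329/18,7) (341/18,19) (17,19)]

1. After x ≥ 17: [(17,4/3) (18,2) (19,20) (17,136/7)]
2. After x ≤ 20: [(17,4/3) (18,2) (19,20) (17,136/7)]
3. After y ≥ 7: [(17,7) (329/18,7) (19,20) (17,136/7)]
4. After y ≤ 19: [(17,19) (17,7) (329/18,7) (341/18,19)]
5. Canonical ring: [(17,7) (329/18,7) (341/18,19) (17,19)]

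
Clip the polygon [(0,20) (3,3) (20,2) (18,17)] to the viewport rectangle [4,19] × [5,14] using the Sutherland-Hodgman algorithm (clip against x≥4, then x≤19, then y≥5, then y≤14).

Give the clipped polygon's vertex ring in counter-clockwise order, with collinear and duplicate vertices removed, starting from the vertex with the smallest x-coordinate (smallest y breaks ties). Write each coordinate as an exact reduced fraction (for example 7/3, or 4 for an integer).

Clipped polygon: [(4,5) (19,5) (19,19/2) (92/5,14) (4,14)]

1. After x ≥ 4: [(4,58/3) (4,50/17) (20,2) (18,17)]
2. After x ≤ 19: [(4,58/3) (4,50/17) (19,35/17) (19,19/2) (18,17)]
3. After y ≥ 5: [(4,58/3) (4,5) (19,5) (19,19/2) (18,17)]
4. After y ≤ 14: [(4,14) (4,5) (19,5) (19,19/2) (92/5,14)]
5. Canonical ring: [(4,5) (19,5) (19,19/2) (92/5,14) (4,14)]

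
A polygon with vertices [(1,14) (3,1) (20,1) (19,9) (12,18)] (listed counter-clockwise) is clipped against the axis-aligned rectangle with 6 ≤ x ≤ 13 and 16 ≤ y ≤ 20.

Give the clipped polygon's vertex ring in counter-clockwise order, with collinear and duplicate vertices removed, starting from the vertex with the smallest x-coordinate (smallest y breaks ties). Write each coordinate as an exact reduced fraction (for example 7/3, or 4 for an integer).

Clipped polygon: [(13/2,16) (13,16) (13,117/7) (12,18)]

1. After x ≥ 6: [(6,174/11) (6,1) (20,1) (19,9) (12,18)]
2. After x ≤ 13: [(6,174/11) (6,1) (13,1) (13,117/7) (12,18)]
3. After y ≥ 16: [(13/2,16) (13,16) (13,117/7) (12,18)]
4. After y ≤ 20: [(13/2,16) (13,16) (13,117/7) (12,18)]
5. Canonical ring: [(13/2,16) (13,16) (13,117/7) (12,18)]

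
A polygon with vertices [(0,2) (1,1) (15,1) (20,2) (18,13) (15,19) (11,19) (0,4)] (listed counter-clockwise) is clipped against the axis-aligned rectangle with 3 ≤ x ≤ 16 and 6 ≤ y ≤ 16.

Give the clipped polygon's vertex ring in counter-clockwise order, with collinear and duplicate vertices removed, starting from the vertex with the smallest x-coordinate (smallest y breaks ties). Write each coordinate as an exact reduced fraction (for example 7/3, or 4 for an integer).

Clipped polygon: [(3,6) (16,6) (16,16) (44/5,16) (3,89/11)]

1. After x ≥ 3: [(3,1) (15,1) (20,2) (18,13) (15,19) (11,19) (3,89/11)]
2. After x ≤ 16: [(3,1) (15,1) (16,6/5) (16,17) (15,19) (11,19) (3,89/11)]
3. After y ≥ 6: [(3,6) (16,6) (16,17) (15,19) (11,19) (3,89/11)]
4. After y ≤ 16: [(3,6) (16,6) (16,16) (44/5,16) (3,89/11)]
5. Canonical ring: [(3,6) (16,6) (16,16) (44/5,16) (3,89/11)]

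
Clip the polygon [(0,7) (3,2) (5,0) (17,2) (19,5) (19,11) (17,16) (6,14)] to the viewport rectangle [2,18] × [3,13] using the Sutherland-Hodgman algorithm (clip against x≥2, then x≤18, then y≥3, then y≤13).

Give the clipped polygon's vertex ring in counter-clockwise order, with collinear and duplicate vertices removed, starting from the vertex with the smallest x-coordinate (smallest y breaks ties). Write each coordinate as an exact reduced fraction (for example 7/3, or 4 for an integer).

1. After x ≥ 2: [(2,28/3) (2,11/3) (3,2) (5,0) (17,2) (19,5) (19,11) (17,16) (6,14)]
2. After x ≤ 18: [(2,28/3) (2,11/3) (3,2) (5,0) (17,2) (18,7/2) (18,27/2) (17,16) (6,14)]
3. After y ≥ 3: [(2,28/3) (2,11/3) (12/5,3) (53/3,3) (18,7/2) (18,27/2) (17,16) (6,14)]
4. After y ≤ 13: [(36/7,13) (2,28/3) (2,11/3) (12/5,3) (53/3,3) (18,7/2) (18,13)]
5. Canonical ring: [(2,11/3) (12/5,3) (53/3,3) (18,7/2) (18,13) (36/7,13) (2,28/3)]

Clipped polygon: [(2,11/3) (12/5,3) (53/3,3) (18,7/2) (18,13) (36/7,13) (2,28/3)]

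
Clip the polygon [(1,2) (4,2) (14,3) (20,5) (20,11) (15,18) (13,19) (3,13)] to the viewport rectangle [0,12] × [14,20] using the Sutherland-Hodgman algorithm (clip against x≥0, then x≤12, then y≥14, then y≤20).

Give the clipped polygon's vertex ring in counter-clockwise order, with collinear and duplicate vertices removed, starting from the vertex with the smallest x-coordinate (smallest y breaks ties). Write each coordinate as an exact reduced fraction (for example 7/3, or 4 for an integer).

1. After x ≥ 0: [(1,2) (4,2) (14,3) (20,5) (20,11) (15,18) (13,19) (3,13)]
2. After x ≤ 12: [(1,2) (4,2) (12,14/5) (12,92/5) (3,13)]
3. After y ≥ 14: [(12,14) (12,92/5) (14/3,14)]
4. After y ≤ 20: [(12,14) (12,92/5) (14/3,14)]
5. Canonical ring: [(14/3,14) (12,14) (12,92/5)]

Clipped polygon: [(14/3,14) (12,14) (12,92/5)]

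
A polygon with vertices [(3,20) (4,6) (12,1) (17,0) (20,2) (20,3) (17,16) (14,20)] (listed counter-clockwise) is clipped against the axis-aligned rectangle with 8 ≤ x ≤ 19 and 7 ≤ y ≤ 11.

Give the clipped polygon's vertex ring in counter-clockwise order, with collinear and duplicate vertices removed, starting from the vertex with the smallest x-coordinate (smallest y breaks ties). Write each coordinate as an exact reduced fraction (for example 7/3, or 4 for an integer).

1. After x ≥ 8: [(8,20) (8,7/2) (12,1) (17,0) (20,2) (20,3) (17,16) (14,20)]
2. After x ≤ 19: [(8,20) (8,7/2) (12,1) (17,0) (19,4/3) (19,22/3) (17,16) (14,20)]
3. After y ≥ 7: [(8,20) (8,7) (19,7) (19,22/3) (17,16) (14,20)]
4. After y ≤ 11: [(8,11) (8,7) (19,7) (19,22/3) (236/13,11)]
5. Canonical ring: [(8,7) (19,7) (19,22/3) (236/13,11) (8,11)]

Clipped polygon: [(8,7) (19,7) (19,22/3) (236/13,11) (8,11)]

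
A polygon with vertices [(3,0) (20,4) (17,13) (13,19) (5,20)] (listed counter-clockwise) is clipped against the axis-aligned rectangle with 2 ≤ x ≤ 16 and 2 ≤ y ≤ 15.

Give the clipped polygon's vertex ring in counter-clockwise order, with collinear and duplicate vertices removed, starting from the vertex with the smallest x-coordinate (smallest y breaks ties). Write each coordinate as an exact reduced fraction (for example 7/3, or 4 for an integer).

1. After x ≥ 2: [(3,0) (20,4) (17,13) (13,19) (5,20)]
2. After x ≤ 16: [(3,0) (16,52/17) (16,29/2) (13,19) (5,20)]
3. After y ≥ 2: [(16/5,2) (23/2,2) (16,52/17) (16,29/2) (13,19) (5,20)]
4. After y ≤ 15: [(9/2,15) (16/5,2) (23/2,2) (16,52/17) (16,29/2) (47/3,15)]
5. Canonical ring: [(16/5,2) (23/2,2) (16,52/17) (16,29/2) (47/3,15) (9/2,15)]

Clipped polygon: [(16/5,2) (23/2,2) (16,52/17) (16,29/2) (47/3,15) (9/2,15)]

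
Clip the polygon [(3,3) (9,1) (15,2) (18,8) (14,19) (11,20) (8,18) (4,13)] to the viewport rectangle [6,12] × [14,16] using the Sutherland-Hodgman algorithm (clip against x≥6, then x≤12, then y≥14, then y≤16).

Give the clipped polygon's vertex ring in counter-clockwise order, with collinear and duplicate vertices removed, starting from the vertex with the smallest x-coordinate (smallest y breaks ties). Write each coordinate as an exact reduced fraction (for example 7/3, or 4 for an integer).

Clipped polygon: [(6,14) (12,14) (12,16) (32/5,16) (6,31/2)]

1. After x ≥ 6: [(6,2) (9,1) (15,2) (18,8) (14,19) (11,20) (8,18) (6,31/2)]
2. After x ≤ 12: [(6,2) (9,1) (12,3/2) (12,59/3) (11,20) (8,18) (6,31/2)]
3. After y ≥ 14: [(6,14) (12,14) (12,59/3) (11,20) (8,18) (6,31/2)]
4. After y ≤ 16: [(6,14) (12,14) (12,16) (32/5,16) (6,31/2)]
5. Canonical ring: [(6,14) (12,14) (12,16) (32/5,16) (6,31/2)]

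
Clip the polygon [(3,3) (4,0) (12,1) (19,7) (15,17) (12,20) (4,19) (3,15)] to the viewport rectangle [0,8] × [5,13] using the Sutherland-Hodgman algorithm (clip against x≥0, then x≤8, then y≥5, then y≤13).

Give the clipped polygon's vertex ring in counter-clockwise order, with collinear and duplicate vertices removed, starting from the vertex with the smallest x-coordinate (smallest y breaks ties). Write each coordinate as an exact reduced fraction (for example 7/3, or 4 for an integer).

Clipped polygon: [(3,5) (8,5) (8,13) (3,13)]

1. After x ≥ 0: [(3,3) (4,0) (12,1) (19,7) (15,17) (12,20) (4,19) (3,15)]
2. After x ≤ 8: [(3,3) (4,0) (8,1/2) (8,39/2) (4,19) (3,15)]
3. After y ≥ 5: [(3,5) (8,5) (8,39/2) (4,19) (3,15)]
4. After y ≤ 13: [(3,13) (3,5) (8,5) (8,13)]
5. Canonical ring: [(3,5) (8,5) (8,13) (3,13)]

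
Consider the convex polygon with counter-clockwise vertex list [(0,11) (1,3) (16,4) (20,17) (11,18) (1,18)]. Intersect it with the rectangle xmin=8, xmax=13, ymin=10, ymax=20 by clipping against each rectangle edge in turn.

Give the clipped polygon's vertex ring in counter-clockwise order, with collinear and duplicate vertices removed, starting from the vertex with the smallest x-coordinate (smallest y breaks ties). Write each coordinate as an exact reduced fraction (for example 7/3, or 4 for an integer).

1. After x ≥ 8: [(8,52/15) (16,4) (20,17) (11,18) (8,18)]
2. After x ≤ 13: [(8,52/15) (13,19/5) (13,160/9) (11,18) (8,18)]
3. After y ≥ 10: [(8,10) (13,10) (13,160/9) (11,18) (8,18)]
4. After y ≤ 20: [(8,10) (13,10) (13,160/9) (11,18) (8,18)]
5. Canonical ring: [(8,10) (13,10) (13,160/9) (11,18) (8,18)]

Clipped polygon: [(8,10) (13,10) (13,160/9) (11,18) (8,18)]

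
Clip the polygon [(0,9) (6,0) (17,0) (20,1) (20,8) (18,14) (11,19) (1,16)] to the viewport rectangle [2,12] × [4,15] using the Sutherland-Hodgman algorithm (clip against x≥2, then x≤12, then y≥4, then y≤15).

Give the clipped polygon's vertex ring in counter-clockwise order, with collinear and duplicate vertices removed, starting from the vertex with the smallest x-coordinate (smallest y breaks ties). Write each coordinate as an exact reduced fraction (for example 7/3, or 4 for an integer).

Clipped polygon: [(2,6) (10/3,4) (12,4) (12,15) (2,15)]

1. After x ≥ 2: [(2,6) (6,0) (17,0) (20,1) (20,8) (18,14) (11,19) (2,163/10)]
2. After x ≤ 12: [(2,6) (6,0) (12,0) (12,128/7) (11,19) (2,163/10)]
3. After y ≥ 4: [(2,6) (10/3,4) (12,4) (12,128/7) (11,19) (2,163/10)]
4. After y ≤ 15: [(2,15) (2,6) (10/3,4) (12,4) (12,15)]
5. Canonical ring: [(2,6) (10/3,4) (12,4) (12,15) (2,15)]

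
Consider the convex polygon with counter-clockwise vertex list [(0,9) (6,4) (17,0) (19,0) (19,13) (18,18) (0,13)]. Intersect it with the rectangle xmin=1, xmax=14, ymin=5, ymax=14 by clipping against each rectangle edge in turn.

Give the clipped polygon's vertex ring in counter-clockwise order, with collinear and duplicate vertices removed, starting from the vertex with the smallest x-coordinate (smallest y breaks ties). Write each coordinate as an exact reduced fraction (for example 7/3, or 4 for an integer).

Clipped polygon: [(1,49/6) (24/5,5) (14,5) (14,14) (18/5,14) (1,239/18)]

1. After x ≥ 1: [(1,49/6) (6,4) (17,0) (19,0) (19,13) (18,18) (1,239/18)]
2. After x ≤ 14: [(1,49/6) (6,4) (14,12/11) (14,152/9) (1,239/18)]
3. After y ≥ 5: [(1,49/6) (24/5,5) (14,5) (14,152/9) (1,239/18)]
4. After y ≤ 14: [(1,49/6) (24/5,5) (14,5) (14,14) (18/5,14) (1,239/18)]
5. Canonical ring: [(1,49/6) (24/5,5) (14,5) (14,14) (18/5,14) (1,239/18)]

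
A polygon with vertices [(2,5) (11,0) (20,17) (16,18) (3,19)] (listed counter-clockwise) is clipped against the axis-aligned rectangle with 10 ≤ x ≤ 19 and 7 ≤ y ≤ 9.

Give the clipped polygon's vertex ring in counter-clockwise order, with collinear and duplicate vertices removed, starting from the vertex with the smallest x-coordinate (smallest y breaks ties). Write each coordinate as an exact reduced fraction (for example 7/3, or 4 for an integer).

1. After x ≥ 10: [(10,5/9) (11,0) (20,17) (16,18) (10,240/13)]
2. After x ≤ 19: [(10,5/9) (11,0) (19,136/9) (19,69/4) (16,18) (10,240/13)]
3. After y ≥ 7: [(10,7) (250/17,7) (19,136/9) (19,69/4) (16,18) (10,240/13)]
4. After y ≤ 9: [(10,9) (10,7) (250/17,7) (268/17,9)]
5. Canonical ring: [(10,7) (250/17,7) (268/17,9) (10,9)]

Clipped polygon: [(10,7) (250/17,7) (268/17,9) (10,9)]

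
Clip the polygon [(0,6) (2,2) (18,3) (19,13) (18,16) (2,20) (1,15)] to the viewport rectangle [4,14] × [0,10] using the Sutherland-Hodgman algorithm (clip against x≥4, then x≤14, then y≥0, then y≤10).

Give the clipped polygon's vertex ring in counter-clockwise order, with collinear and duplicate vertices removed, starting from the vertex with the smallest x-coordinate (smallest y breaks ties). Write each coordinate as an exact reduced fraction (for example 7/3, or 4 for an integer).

Clipped polygon: [(4,17/8) (14,11/4) (14,10) (4,10)]

1. After x ≥ 4: [(4,17/8) (18,3) (19,13) (18,16) (4,39/2)]
2. After x ≤ 14: [(4,17/8) (14,11/4) (14,17) (4,39/2)]
3. After y ≥ 0: [(4,17/8) (14,11/4) (14,17) (4,39/2)]
4. After y ≤ 10: [(4,10) (4,17/8) (14,11/4) (14,10)]
5. Canonical ring: [(4,17/8) (14,11/4) (14,10) (4,10)]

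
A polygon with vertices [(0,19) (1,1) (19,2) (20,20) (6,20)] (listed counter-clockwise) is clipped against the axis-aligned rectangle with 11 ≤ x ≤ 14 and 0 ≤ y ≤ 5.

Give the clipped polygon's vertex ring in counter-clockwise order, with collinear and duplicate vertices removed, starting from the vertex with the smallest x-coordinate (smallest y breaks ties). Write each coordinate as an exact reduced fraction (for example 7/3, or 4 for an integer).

1. After x ≥ 11: [(11,14/9) (19,2) (20,20) (11,20)]
2. After x ≤ 14: [(11,14/9) (14,31/18) (14,20) (11,20)]
3. After y ≥ 0: [(11,14/9) (14,31/18) (14,20) (11,20)]
4. After y ≤ 5: [(11,5) (11,14/9) (14,31/18) (14,5)]
5. Canonical ring: [(11,14/9) (14,31/18) (14,5) (11,5)]

Clipped polygon: [(11,14/9) (14,31/18) (14,5) (11,5)]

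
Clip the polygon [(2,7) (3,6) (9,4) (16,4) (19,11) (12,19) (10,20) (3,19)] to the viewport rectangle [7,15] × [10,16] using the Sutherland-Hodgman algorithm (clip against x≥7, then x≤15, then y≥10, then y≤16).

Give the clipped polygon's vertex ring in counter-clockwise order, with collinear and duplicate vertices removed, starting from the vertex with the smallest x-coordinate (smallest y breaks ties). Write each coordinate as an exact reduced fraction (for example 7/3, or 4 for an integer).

Clipped polygon: [(7,10) (15,10) (15,109/7) (117/8,16) (7,16)]

1. After x ≥ 7: [(7,14/3) (9,4) (16,4) (19,11) (12,19) (10,20) (7,137/7)]
2. After x ≤ 15: [(7,14/3) (9,4) (15,4) (15,109/7) (12,19) (10,20) (7,137/7)]
3. After y ≥ 10: [(7,10) (15,10) (15,109/7) (12,19) (10,20) (7,137/7)]
4. After y ≤ 16: [(7,16) (7,10) (15,10) (15,109/7) (117/8,16)]
5. Canonical ring: [(7,10) (15,10) (15,109/7) (117/8,16) (7,16)]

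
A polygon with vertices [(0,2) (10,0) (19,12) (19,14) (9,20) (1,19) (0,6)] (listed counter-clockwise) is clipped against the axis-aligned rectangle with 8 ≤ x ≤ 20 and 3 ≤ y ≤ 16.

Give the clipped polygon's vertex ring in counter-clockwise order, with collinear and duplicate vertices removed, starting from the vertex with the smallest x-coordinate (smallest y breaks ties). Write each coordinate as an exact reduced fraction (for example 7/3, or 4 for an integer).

Clipped polygon: [(8,3) (49/4,3) (19,12) (19,14) (47/3,16) (8,16)]

1. After x ≥ 8: [(8,2/5) (10,0) (19,12) (19,14) (9,20) (8,159/8)]
2. After x ≤ 20: [(8,2/5) (10,0) (19,12) (19,14) (9,20) (8,159/8)]
3. After y ≥ 3: [(8,3) (49/4,3) (19,12) (19,14) (9,20) (8,159/8)]
4. After y ≤ 16: [(8,16) (8,3) (49/4,3) (19,12) (19,14) (47/3,16)]
5. Canonical ring: [(8,3) (49/4,3) (19,12) (19,14) (47/3,16) (8,16)]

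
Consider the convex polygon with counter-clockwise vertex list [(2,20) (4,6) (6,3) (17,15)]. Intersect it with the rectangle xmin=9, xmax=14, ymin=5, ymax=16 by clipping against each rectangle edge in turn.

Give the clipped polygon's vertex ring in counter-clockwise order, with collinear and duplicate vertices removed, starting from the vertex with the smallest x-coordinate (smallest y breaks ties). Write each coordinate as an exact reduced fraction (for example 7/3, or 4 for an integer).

Clipped polygon: [(9,69/11) (14,129/11) (14,16) (9,16)]

1. After x ≥ 9: [(9,53/3) (9,69/11) (17,15)]
2. After x ≤ 14: [(14,16) (9,53/3) (9,69/11) (14,129/11)]
3. After y ≥ 5: [(14,16) (9,53/3) (9,69/11) (14,129/11)]
4. After y ≤ 16: [(14,16) (14,16) (9,16) (9,69/11) (14,129/11)]
5. Canonical ring: [(9,69/11) (14,129/11) (14,16) (9,16)]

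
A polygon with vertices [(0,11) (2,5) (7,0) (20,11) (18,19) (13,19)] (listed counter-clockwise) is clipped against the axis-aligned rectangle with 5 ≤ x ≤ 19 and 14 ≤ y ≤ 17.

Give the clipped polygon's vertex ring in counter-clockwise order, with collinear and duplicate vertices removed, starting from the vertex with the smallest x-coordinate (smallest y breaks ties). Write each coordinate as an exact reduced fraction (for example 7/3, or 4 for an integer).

1. After x ≥ 5: [(5,183/13) (5,2) (7,0) (20,11) (18,19) (13,19)]
2. After x ≤ 19: [(5,183/13) (5,2) (7,0) (19,132/13) (19,15) (18,19) (13,19)]
3. After y ≥ 14: [(5,183/13) (5,14) (19,14) (19,15) (18,19) (13,19)]
4. After y ≤ 17: [(39/4,17) (5,183/13) (5,14) (19,14) (19,15) (37/2,17)]
5. Canonical ring: [(5,14) (19,14) (19,15) (37/2,17) (39/4,17) (5,183/13)]

Clipped polygon: [(5,14) (19,14) (19,15) (37/2,17) (39/4,17) (5,183/13)]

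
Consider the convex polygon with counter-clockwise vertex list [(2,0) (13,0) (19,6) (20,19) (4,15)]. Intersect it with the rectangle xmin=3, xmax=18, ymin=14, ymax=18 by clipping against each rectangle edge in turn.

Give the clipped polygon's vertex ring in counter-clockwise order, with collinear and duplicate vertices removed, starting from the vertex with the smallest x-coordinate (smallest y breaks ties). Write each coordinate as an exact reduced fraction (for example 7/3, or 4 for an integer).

Clipped polygon: [(58/15,14) (18,14) (18,18) (16,18) (4,15)]

1. After x ≥ 3: [(3,15/2) (3,0) (13,0) (19,6) (20,19) (4,15)]
2. After x ≤ 18: [(3,15/2) (3,0) (13,0) (18,5) (18,37/2) (4,15)]
3. After y ≥ 14: [(58/15,14) (18,14) (18,37/2) (4,15)]
4. After y ≤ 18: [(58/15,14) (18,14) (18,18) (16,18) (4,15)]
5. Canonical ring: [(58/15,14) (18,14) (18,18) (16,18) (4,15)]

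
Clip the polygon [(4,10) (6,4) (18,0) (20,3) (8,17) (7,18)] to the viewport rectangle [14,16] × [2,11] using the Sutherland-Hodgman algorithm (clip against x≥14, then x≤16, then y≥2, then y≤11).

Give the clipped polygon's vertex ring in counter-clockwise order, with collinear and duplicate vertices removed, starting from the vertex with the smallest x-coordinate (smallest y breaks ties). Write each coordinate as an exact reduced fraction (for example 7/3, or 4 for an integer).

1. After x ≥ 14: [(14,4/3) (18,0) (20,3) (14,10)]
2. After x ≤ 16: [(14,4/3) (16,2/3) (16,23/3) (14,10)]
3. After y ≥ 2: [(14,2) (16,2) (16,23/3) (14,10)]
4. After y ≤ 11: [(14,2) (16,2) (16,23/3) (14,10)]
5. Canonical ring: [(14,2) (16,2) (16,23/3) (14,10)]

Clipped polygon: [(14,2) (16,2) (16,23/3) (14,10)]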